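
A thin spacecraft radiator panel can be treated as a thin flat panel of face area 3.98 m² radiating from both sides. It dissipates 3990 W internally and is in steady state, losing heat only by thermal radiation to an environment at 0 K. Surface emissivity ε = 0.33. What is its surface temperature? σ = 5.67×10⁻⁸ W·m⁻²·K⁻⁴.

Steady state: internal power = radiated power, P = εσA T⁴.
Radiating area A = 2·3.98 = 7.960 m².
T⁴ = P/(εσA) = 3990/(0.33·5.67×10⁻⁸·7.960) = 2.679×10¹⁰ K⁴.
T = (2.679×10¹⁰)^(1/4).

T ≈ 405 K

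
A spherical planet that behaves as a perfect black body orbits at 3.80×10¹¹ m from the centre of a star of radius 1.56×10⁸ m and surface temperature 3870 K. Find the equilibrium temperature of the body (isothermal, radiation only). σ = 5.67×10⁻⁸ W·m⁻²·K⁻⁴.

T ≈ 55.4 K

The star's surface emits σT_*⁴; at distance d the flux is S = σT_*⁴(R_*/d)².
S = 5.67×10⁻⁸·(3870)⁴·(1.56×10⁸/3.80×10¹¹)² = 2.143 W/m².
For an isothermal sphere T⁴ = (1−a)S/(4σ) = 9.451×10⁶ K⁴.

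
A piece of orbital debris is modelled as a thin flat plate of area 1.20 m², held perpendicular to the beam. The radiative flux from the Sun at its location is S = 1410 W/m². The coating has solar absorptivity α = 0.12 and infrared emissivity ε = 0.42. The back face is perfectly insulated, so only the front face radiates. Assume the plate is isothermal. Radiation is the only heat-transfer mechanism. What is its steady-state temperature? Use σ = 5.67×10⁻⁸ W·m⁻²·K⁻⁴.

At equilibrium, absorbed power = emitted power.
Absorbing cross-section = A = 1.200 m²; emitting surface = A = 1.200 m² (ratio 1).
αS·A_cross = εσ·A_surf·T⁴  ⇒  T⁴ = αS/(ε·1σ).
T⁴ = 0.120·1410/(0.42·1·5.67×10⁻⁸) = 7.105×10⁹ K⁴.
T = (7.105×10⁹)^(1/4).

T ≈ 290 K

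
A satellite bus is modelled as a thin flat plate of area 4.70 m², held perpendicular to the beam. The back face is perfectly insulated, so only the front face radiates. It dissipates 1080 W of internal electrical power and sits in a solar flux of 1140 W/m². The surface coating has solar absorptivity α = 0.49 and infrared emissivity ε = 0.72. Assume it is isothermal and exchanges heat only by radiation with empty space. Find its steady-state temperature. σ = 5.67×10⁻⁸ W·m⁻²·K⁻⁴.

At steady state, absorbed solar power + internal power = radiated power.
Absorbed: α·S·A_cross = 0.49·1140·4.700 = 2625 W (cross-section A).
Total input = 2625 + 1080 = 3705 W.
Radiated: εσ·A_surf·T⁴ with A_surf = A = 4.700 m².
T⁴ = 3705/(0.72·5.67×10⁻⁸·4.700) = 1.931×10¹⁰ K⁴.

T ≈ 373 K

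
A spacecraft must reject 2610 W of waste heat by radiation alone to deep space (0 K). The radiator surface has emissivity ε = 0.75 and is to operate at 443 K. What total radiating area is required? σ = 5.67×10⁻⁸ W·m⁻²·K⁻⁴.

P = εσA T⁴ ⇒ A = P/(εσT⁴).
T⁴ = 3.851×10¹⁰ K⁴.
A = 2610/(0.75 × 5.67×10⁻⁸ × 3.851×10¹⁰).

A ≈ 1.59 m²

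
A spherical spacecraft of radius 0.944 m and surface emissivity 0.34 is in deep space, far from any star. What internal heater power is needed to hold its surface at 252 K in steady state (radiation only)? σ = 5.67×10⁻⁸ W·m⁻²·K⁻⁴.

P = εσ·4πr²·T⁴.
4πr² = 11.20 m²; T⁴ = 4.033×10⁹ K⁴.
P = 0.34·5.67×10⁻⁸·11.20·4.033×10⁹.

P ≈ 871 W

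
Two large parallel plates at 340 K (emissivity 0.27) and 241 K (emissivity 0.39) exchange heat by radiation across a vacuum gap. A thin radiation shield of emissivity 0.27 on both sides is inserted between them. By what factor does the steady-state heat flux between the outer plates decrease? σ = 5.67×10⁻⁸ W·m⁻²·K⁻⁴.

Without shield: q₀ = σΔ(T⁴)/(1/ε₁+1/ε₂−1) with denominator 5.268.
With shield the two gaps are in series; the resistances add: (1/ε₁+1/ε_s−1)+(1/ε_s+1/ε₂−1) = 6.407+5.268 = 11.68.
Heat-flux ratio q₀/q = 11.68/5.268.

factor ≈ 2.22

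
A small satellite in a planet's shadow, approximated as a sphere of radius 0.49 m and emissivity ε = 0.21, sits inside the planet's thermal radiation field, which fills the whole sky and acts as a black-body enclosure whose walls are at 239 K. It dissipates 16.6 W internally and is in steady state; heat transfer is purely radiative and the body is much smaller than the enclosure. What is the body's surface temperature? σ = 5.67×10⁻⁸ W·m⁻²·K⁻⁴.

For a small grey body in a large enclosure, net radiated power = εσA(T⁴ − T_w⁴).
Steady state: P = εσA(T⁴ − T_w⁴) with A = 4πr² = 3.017 m².
T⁴ = P/(εσA) + T_w⁴ = 16.6/(0.21·5.67×10⁻⁸·3.017) + (239)⁴
    = 4.621×10⁸ + 3.263×10⁹ = 3.725×10⁹ K⁴.

T ≈ 247 K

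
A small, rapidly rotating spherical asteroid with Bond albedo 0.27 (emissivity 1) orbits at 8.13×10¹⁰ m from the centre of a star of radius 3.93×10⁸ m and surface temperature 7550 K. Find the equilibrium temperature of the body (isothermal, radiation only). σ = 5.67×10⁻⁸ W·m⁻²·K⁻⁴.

The star's surface emits σT_*⁴; at distance d the flux is S = σT_*⁴(R_*/d)².
S = 5.67×10⁻⁸·(7550)⁴·(3.93×10⁸/8.13×10¹⁰)² = 4305 W/m².
For an isothermal sphere T⁴ = (1−a)S/(4σ) = 1.386×10¹⁰ K⁴.

T ≈ 343 K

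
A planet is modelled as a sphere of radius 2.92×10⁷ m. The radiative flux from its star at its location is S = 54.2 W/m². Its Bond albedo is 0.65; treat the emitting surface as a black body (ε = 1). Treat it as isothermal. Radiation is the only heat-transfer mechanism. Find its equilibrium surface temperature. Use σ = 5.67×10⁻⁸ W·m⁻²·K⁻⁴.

At equilibrium, absorbed power = emitted power.
Absorbing cross-section = πr² = 2.679×10¹⁵ m²; emitting surface = 4πr² = 1.071×10¹⁶ m² (ratio 4).
(1−a)S·A_cross = εσ·A_surf·T⁴  ⇒  T⁴ = (1−a)S/(4σ).
T⁴ = 0.350·54.2/(4·5.67×10⁻⁸) = 8.364×10⁷ K⁴.
T = (8.364×10⁷)^(1/4).

T ≈ 95.6 K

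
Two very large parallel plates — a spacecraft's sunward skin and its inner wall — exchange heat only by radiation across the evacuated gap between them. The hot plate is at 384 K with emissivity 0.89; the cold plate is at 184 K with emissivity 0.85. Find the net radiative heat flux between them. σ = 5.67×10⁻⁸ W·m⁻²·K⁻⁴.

For two infinite grey parallel plates, q = σ(T₁⁴ − T₂⁴)/(1/ε₁ + 1/ε₂ − 1).
T₁⁴ − T₂⁴ = 2.174×10¹⁰ − 1.146×10⁹ = 2.060×10¹⁰ K⁴.
1/ε₁ + 1/ε₂ − 1 = 1.124 + 1.176 − 1 = 1.300.
q = 5.67×10⁻⁸ × 2.060×10¹⁰ / 1.300.

q ≈ 898 W/m²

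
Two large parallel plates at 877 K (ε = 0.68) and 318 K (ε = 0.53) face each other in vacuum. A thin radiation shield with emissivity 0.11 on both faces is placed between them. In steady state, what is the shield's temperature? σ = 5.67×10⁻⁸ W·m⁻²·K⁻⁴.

In steady state the net flux on the hot side equals that on the cold side.
σ(T₁⁴−T_s⁴)/D₁ = σ(T_s⁴−T₂⁴)/D₂, with D₁ = 1/ε₁+1/ε_s−1 = 9.561, D₂ = 1/ε_s+1/ε₂−1 = 9.978.
Solve for T_s⁴: T_s⁴ = (D₂·T₁⁴ + D₁·T₂⁴)/(D₁+D₂) = 3.071×10¹¹ K⁴.

T_s ≈ 744 K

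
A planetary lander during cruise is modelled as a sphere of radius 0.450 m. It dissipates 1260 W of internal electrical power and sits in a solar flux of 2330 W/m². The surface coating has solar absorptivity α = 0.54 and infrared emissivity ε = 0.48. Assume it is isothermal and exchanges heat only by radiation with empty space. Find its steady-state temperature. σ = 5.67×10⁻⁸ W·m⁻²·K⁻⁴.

At steady state, absorbed solar power + internal power = radiated power.
Absorbed: α·S·A_cross = 0.54·2330·0.6362 = 800.4 W (cross-section πr²).
Total input = 800.4 + 1260 = 2060 W.
Radiated: εσ·A_surf·T⁴ with A_surf = 4πr² = 2.545 m².
T⁴ = 2060/(0.48·5.67×10⁻⁸·2.545) = 2.975×10¹⁰ K⁴.

T ≈ 415 K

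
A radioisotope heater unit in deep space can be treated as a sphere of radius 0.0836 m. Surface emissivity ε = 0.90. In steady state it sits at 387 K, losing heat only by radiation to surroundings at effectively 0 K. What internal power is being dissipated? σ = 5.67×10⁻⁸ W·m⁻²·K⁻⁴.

Steady state: P = εσA T⁴.
A = 4πr² = 0.08783 m²; T⁴ = (387)⁴ = 2.243×10¹⁰ K⁴.
P = 0.90 × 5.67×10⁻⁸ × 0.08783 × 2.243×10¹⁰.

P ≈ 101 W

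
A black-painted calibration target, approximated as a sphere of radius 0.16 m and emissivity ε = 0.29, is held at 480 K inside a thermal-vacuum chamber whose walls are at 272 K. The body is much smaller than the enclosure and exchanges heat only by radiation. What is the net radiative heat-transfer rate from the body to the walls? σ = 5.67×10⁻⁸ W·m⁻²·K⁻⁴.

P_net ≈ 252 W

For a small grey body in a large enclosure: P_net = εσA(T_body⁴ − T_wall⁴).
A = 4πr² = 0.3217 m²; T_body⁴ − T_wall⁴ = 5.308×10¹⁰ − 5.474×10⁹ = 4.761×10¹⁰ K⁴.
|P_net| = 0.29·5.67×10⁻⁸·0.3217·4.761×10¹⁰.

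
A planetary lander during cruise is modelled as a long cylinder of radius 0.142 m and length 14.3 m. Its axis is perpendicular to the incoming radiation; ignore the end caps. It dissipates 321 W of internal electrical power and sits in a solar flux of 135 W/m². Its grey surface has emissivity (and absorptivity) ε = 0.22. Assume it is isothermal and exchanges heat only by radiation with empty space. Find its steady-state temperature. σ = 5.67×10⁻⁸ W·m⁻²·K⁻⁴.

T ≈ 230 K

At steady state, absorbed solar power + internal power = radiated power.
Absorbed: α·S·A_cross = 0.22·135·4.061 = 120.6 W (cross-section 2rL).
Total input = 120.6 + 321 = 441.6 W.
Radiated: εσ·A_surf·T⁴ with A_surf = 2πrL = 12.76 m².
T⁴ = 441.6/(0.22·5.67×10⁻⁸·12.76) = 2.775×10⁹ K⁴.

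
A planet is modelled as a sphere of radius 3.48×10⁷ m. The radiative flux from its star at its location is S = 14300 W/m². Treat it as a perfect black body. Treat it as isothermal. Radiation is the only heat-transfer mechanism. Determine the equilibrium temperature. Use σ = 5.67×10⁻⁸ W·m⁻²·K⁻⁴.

T ≈ 501 K

At equilibrium, absorbed power = emitted power.
Absorbing cross-section = πr² = 3.805×10¹⁵ m²; emitting surface = 4πr² = 1.522×10¹⁶ m² (ratio 4).
S·A_cross = εσ·A_surf·T⁴  ⇒  T⁴ = S/(4σ).
T⁴ = 1.00·14300/(4·5.67×10⁻⁸) = 6.305×10¹⁰ K⁴.
T = (6.305×10¹⁰)^(1/4).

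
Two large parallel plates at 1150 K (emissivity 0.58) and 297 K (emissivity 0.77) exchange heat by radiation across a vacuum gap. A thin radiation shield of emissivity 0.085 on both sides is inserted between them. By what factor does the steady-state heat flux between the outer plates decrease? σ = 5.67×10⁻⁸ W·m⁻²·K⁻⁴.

Without shield: q₀ = σΔ(T⁴)/(1/ε₁+1/ε₂−1) with denominator 2.023.
With shield the two gaps are in series; the resistances add: (1/ε₁+1/ε_s−1)+(1/ε_s+1/ε₂−1) = 12.49+12.06 = 24.55.
Heat-flux ratio q₀/q = 24.55/2.023.

factor ≈ 12.1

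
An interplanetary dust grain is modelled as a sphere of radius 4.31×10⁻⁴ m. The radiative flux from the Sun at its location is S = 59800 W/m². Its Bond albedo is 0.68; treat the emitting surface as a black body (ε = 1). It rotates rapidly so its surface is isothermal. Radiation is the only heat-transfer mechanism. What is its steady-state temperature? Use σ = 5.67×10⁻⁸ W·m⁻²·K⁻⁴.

T ≈ 539 K

At equilibrium, absorbed power = emitted power.
Absorbing cross-section = πr² = 5.836×10⁻⁷ m²; emitting surface = 4πr² = 2.334×10⁻⁶ m² (ratio 4).
(1−a)S·A_cross = εσ·A_surf·T⁴  ⇒  T⁴ = (1−a)S/(4σ).
T⁴ = 0.320·59800/(4·5.67×10⁻⁸) = 8.437×10¹⁰ K⁴.
T = (8.437×10¹⁰)^(1/4).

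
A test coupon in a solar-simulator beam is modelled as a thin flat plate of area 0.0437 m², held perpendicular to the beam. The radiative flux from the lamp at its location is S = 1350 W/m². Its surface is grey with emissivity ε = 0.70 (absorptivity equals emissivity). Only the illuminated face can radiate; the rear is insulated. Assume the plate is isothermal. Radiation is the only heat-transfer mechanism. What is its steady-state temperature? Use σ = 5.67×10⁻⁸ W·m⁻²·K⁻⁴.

At equilibrium, absorbed power = emitted power.
Absorbing cross-section = A = 0.04370 m²; emitting surface = A = 0.04370 m² (ratio 1).
εS·A_cross = εσ·A_surf·T⁴  ⇒  T⁴ = S/(1σ)   (ε cancels).
T⁴ = 1350/(1·5.67×10⁻⁸) = 2.381×10¹⁰ K⁴.
T = (2.381×10¹⁰)^(1/4).

T ≈ 393 K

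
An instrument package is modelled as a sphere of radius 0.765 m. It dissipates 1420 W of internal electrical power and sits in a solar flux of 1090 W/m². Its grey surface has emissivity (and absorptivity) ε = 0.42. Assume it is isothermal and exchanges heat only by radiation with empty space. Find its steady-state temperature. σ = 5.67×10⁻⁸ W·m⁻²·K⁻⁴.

At steady state, absorbed solar power + internal power = radiated power.
Absorbed: α·S·A_cross = 0.42·1090·1.839 = 841.7 W (cross-section πr²).
Total input = 841.7 + 1420 = 2262 W.
Radiated: εσ·A_surf·T⁴ with A_surf = 4πr² = 7.354 m².
T⁴ = 2262/(0.42·5.67×10⁻⁸·7.354) = 1.291×10¹⁰ K⁴.

T ≈ 337 K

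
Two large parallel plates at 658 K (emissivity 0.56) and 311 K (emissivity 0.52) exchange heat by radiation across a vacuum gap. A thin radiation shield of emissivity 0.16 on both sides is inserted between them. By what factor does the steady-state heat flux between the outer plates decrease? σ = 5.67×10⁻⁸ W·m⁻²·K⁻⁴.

factor ≈ 5.25

Without shield: q₀ = σΔ(T⁴)/(1/ε₁+1/ε₂−1) with denominator 2.709.
With shield the two gaps are in series; the resistances add: (1/ε₁+1/ε_s−1)+(1/ε_s+1/ε₂−1) = 7.036+7.173 = 14.21.
Heat-flux ratio q₀/q = 14.21/2.709.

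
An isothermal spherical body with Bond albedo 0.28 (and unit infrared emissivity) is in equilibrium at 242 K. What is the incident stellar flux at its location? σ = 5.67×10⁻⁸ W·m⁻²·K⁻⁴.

(1−a)S·πr² = σ·4πr²·T⁴ ⇒ S = 4σT⁴/(1−a).
S = 4·5.67×10⁻⁸·3.430×10⁹/0.720.

S ≈ 1080 W/m²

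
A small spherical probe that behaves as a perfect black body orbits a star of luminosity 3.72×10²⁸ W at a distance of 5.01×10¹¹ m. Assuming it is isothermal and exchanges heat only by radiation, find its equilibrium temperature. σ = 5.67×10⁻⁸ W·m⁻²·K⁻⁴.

First find the stellar flux at distance d: S = L/(4πd²) = 3.72×10²⁸/(4π·(5.01×10¹¹)²) = 11790 W/m².
For an isothermal sphere, absorbed (1−a)S·πr² = emitted σ·4πr²·T⁴, so T⁴ = (1−a)S/(4σ).
T⁴ = 1.00·11790/(4·5.67×10⁻⁸) = 5.200×10¹⁰ K⁴.

T ≈ 478 K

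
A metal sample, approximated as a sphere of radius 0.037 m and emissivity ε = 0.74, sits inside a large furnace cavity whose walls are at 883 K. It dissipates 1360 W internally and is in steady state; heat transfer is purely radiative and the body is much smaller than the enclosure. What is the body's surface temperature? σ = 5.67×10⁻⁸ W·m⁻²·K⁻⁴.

T ≈ 1260 K

For a small grey body in a large enclosure, net radiated power = εσA(T⁴ − T_w⁴).
Steady state: P = εσA(T⁴ − T_w⁴) with A = 4πr² = 0.01720 m².
T⁴ = P/(εσA) + T_w⁴ = 1360/(0.74·5.67×10⁻⁸·0.01720) + (883)⁴
    = 1.884×10¹² + 6.079×10¹¹ = 2.492×10¹² K⁴.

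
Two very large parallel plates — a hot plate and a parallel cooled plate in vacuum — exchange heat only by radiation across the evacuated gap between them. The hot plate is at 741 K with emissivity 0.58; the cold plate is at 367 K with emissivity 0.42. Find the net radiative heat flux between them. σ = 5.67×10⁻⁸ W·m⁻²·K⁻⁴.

For two infinite grey parallel plates, q = σ(T₁⁴ − T₂⁴)/(1/ε₁ + 1/ε₂ − 1).
T₁⁴ − T₂⁴ = 3.015×10¹¹ − 1.814×10¹⁰ = 2.833×10¹¹ K⁴.
1/ε₁ + 1/ε₂ − 1 = 1.724 + 2.381 − 1 = 3.105.
q = 5.67×10⁻⁸ × 2.833×10¹¹ / 3.105.

q ≈ 5170 W/m²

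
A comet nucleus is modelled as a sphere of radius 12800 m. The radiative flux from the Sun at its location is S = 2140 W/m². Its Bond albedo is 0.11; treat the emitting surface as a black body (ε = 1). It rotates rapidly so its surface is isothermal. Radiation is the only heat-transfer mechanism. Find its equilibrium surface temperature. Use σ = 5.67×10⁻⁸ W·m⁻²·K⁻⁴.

T ≈ 303 K

At equilibrium, absorbed power = emitted power.
Absorbing cross-section = πr² = 5.147×10⁸ m²; emitting surface = 4πr² = 2.059×10⁹ m² (ratio 4).
(1−a)S·A_cross = εσ·A_surf·T⁴  ⇒  T⁴ = (1−a)S/(4σ).
T⁴ = 0.890·2140/(4·5.67×10⁻⁸) = 8.398×10⁹ K⁴.
T = (8.398×10⁹)^(1/4).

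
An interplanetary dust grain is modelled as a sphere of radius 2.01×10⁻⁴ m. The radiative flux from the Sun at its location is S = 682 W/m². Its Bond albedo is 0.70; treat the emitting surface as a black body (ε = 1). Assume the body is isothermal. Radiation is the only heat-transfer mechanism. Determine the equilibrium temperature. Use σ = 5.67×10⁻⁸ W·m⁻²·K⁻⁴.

At equilibrium, absorbed power = emitted power.
Absorbing cross-section = πr² = 1.269×10⁻⁷ m²; emitting surface = 4πr² = 5.077×10⁻⁷ m² (ratio 4).
(1−a)S·A_cross = εσ·A_surf·T⁴  ⇒  T⁴ = (1−a)S/(4σ).
T⁴ = 0.300·682/(4·5.67×10⁻⁸) = 9.021×10⁸ K⁴.
T = (9.021×10⁸)^(1/4).

T ≈ 173 K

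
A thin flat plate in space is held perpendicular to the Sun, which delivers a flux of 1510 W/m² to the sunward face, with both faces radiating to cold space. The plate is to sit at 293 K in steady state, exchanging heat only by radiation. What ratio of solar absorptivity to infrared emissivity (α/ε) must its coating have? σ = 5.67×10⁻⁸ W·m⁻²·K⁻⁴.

Balance: αS·A = εσ·2A·T⁴ ⇒ α/ε = 2σT⁴/S.
α/ε = 2·5.67×10⁻⁸·(293)⁴/1510 = 2·5.67×10⁻⁸·7.370×10⁹/1510.

α/ε ≈ 0.553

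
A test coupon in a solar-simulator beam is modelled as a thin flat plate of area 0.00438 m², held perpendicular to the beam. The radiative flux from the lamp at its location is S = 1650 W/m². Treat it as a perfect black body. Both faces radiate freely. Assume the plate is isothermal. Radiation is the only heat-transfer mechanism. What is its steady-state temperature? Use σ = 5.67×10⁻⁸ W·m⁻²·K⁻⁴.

At equilibrium, absorbed power = emitted power.
Absorbing cross-section = A = 0.004380 m²; emitting surface = 2A = 0.008760 m² (ratio 2).
S·A_cross = εσ·A_surf·T⁴  ⇒  T⁴ = S/(2σ).
T⁴ = 1.00·1650/(2·5.67×10⁻⁸) = 1.455×10¹⁰ K⁴.
T = (1.455×10¹⁰)^(1/4).

T ≈ 347 K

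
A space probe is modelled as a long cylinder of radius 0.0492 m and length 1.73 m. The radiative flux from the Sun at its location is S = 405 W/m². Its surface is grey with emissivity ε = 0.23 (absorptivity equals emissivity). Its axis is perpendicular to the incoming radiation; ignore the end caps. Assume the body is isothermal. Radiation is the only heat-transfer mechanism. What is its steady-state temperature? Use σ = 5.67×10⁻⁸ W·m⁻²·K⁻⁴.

T ≈ 218 K

At equilibrium, absorbed power = emitted power.
Absorbing cross-section = 2rL = 0.1702 m²; emitting surface = 2πrL = 0.5348 m² (ratio π).
εS·A_cross = εσ·A_surf·T⁴  ⇒  T⁴ = S/(πσ)   (ε cancels).
T⁴ = 405/(π·5.67×10⁻⁸) = 2.274×10⁹ K⁴.
T = (2.274×10⁹)^(1/4).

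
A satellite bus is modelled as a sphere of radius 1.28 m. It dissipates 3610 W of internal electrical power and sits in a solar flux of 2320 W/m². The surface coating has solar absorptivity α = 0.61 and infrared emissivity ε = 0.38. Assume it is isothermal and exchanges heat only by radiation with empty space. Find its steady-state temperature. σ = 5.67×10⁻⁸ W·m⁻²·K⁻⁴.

T ≈ 396 K

At steady state, absorbed solar power + internal power = radiated power.
Absorbed: α·S·A_cross = 0.61·2320·5.147 = 7284 W (cross-section πr²).
Total input = 7284 + 3610 = 10890 W.
Radiated: εσ·A_surf·T⁴ with A_surf = 4πr² = 20.59 m².
T⁴ = 10890/(0.38·5.67×10⁻⁸·20.59) = 2.456×10¹⁰ K⁴.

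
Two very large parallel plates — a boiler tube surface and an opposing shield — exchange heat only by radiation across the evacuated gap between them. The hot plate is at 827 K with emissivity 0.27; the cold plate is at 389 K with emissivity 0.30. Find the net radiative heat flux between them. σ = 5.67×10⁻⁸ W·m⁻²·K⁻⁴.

For two infinite grey parallel plates, q = σ(T₁⁴ − T₂⁴)/(1/ε₁ + 1/ε₂ − 1).
T₁⁴ − T₂⁴ = 4.678×10¹¹ − 2.290×10¹⁰ = 4.449×10¹¹ K⁴.
1/ε₁ + 1/ε₂ − 1 = 3.704 + 3.333 − 1 = 6.037.
q = 5.67×10⁻⁸ × 4.449×10¹¹ / 6.037.

q ≈ 4180 W/m²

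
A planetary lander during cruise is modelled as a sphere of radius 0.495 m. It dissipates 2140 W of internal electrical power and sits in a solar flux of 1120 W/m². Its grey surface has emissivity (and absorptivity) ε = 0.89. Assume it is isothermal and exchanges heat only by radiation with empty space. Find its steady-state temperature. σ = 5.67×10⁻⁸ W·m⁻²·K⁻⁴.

At steady state, absorbed solar power + internal power = radiated power.
Absorbed: α·S·A_cross = 0.89·1120·0.7698 = 767.3 W (cross-section πr²).
Total input = 767.3 + 2140 = 2907 W.
Radiated: εσ·A_surf·T⁴ with A_surf = 4πr² = 3.079 m².
T⁴ = 2907/(0.89·5.67×10⁻⁸·3.079) = 1.871×10¹⁰ K⁴.

T ≈ 370 K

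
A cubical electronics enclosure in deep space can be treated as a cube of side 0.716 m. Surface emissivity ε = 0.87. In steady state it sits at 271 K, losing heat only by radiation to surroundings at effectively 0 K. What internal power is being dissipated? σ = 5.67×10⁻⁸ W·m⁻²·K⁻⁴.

P ≈ 818 W

Steady state: P = εσA T⁴.
A = 6L² = 3.076 m²; T⁴ = (271)⁴ = 5.394×10⁹ K⁴.
P = 0.87 × 5.67×10⁻⁸ × 3.076 × 5.394×10⁹.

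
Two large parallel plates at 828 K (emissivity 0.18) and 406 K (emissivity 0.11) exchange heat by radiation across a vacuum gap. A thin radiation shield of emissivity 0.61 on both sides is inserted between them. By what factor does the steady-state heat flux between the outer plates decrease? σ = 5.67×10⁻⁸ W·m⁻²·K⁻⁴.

factor ≈ 1.17

Without shield: q₀ = σΔ(T⁴)/(1/ε₁+1/ε₂−1) with denominator 13.65.
With shield the two gaps are in series; the resistances add: (1/ε₁+1/ε_s−1)+(1/ε_s+1/ε₂−1) = 6.195+9.730 = 15.93.
Heat-flux ratio q₀/q = 15.93/13.65.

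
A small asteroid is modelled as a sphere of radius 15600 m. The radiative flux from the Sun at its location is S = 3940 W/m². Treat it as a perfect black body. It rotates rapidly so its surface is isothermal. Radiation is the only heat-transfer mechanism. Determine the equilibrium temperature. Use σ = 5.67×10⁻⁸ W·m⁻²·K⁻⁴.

T ≈ 363 K

At equilibrium, absorbed power = emitted power.
Absorbing cross-section = πr² = 7.645×10⁸ m²; emitting surface = 4πr² = 3.058×10⁹ m² (ratio 4).
S·A_cross = εσ·A_surf·T⁴  ⇒  T⁴ = S/(4σ).
T⁴ = 1.00·3940/(4·5.67×10⁻⁸) = 1.737×10¹⁰ K⁴.
T = (1.737×10¹⁰)^(1/4).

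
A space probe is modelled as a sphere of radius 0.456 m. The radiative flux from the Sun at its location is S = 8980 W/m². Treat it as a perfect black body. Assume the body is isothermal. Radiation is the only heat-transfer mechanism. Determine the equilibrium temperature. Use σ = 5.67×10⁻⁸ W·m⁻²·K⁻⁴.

At equilibrium, absorbed power = emitted power.
Absorbing cross-section = πr² = 0.6533 m²; emitting surface = 4πr² = 2.613 m² (ratio 4).
S·A_cross = εσ·A_surf·T⁴  ⇒  T⁴ = S/(4σ).
T⁴ = 1.00·8980/(4·5.67×10⁻⁸) = 3.959×10¹⁰ K⁴.
T = (3.959×10¹⁰)^(1/4).

T ≈ 446 K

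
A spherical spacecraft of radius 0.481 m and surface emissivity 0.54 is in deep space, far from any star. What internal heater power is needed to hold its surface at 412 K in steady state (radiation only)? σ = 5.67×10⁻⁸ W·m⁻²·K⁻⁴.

P ≈ 2560 W

P = εσ·4πr²·T⁴.
4πr² = 2.907 m²; T⁴ = 2.881×10¹⁰ K⁴.
P = 0.54·5.67×10⁻⁸·2.907·2.881×10¹⁰.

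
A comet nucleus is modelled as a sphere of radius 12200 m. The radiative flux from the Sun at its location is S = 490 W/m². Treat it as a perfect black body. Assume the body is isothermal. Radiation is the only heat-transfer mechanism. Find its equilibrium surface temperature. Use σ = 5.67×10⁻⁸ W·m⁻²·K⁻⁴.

At equilibrium, absorbed power = emitted power.
Absorbing cross-section = πr² = 4.676×10⁸ m²; emitting surface = 4πr² = 1.870×10⁹ m² (ratio 4).
S·A_cross = εσ·A_surf·T⁴  ⇒  T⁴ = S/(4σ).
T⁴ = 1.00·490/(4·5.67×10⁻⁸) = 2.160×10⁹ K⁴.
T = (2.160×10⁹)^(1/4).

T ≈ 216 K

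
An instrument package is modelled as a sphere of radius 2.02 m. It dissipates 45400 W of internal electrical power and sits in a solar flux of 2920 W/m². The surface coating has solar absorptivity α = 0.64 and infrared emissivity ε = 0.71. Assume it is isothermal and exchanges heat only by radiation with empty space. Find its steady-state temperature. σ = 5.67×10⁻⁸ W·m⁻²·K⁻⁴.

At steady state, absorbed solar power + internal power = radiated power.
Absorbed: α·S·A_cross = 0.64·2920·12.82 = 23960 W (cross-section πr²).
Total input = 23960 + 45400 = 69360 W.
Radiated: εσ·A_surf·T⁴ with A_surf = 4πr² = 51.28 m².
T⁴ = 69360/(0.71·5.67×10⁻⁸·51.28) = 3.360×10¹⁰ K⁴.

T ≈ 428 K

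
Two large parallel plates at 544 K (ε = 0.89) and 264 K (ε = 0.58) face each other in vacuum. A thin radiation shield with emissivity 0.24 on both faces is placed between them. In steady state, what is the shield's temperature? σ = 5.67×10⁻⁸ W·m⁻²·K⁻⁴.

T_s ≈ 470 K

In steady state the net flux on the hot side equals that on the cold side.
σ(T₁⁴−T_s⁴)/D₁ = σ(T_s⁴−T₂⁴)/D₂, with D₁ = 1/ε₁+1/ε_s−1 = 4.290, D₂ = 1/ε_s+1/ε₂−1 = 4.891.
Solve for T_s⁴: T_s⁴ = (D₂·T₁⁴ + D₁·T₂⁴)/(D₁+D₂) = 4.892×10¹⁰ K⁴.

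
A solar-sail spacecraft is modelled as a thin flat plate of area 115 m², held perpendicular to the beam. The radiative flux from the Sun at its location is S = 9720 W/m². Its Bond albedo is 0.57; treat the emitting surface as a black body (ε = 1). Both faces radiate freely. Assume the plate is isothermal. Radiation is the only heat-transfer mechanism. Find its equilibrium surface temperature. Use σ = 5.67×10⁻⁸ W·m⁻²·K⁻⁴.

T ≈ 438 K

At equilibrium, absorbed power = emitted power.
Absorbing cross-section = A = 115.0 m²; emitting surface = 2A = 230.0 m² (ratio 2).
(1−a)S·A_cross = εσ·A_surf·T⁴  ⇒  T⁴ = (1−a)S/(2σ).
T⁴ = 0.430·9720/(2·5.67×10⁻⁸) = 3.686×10¹⁰ K⁴.
T = (3.686×10¹⁰)^(1/4).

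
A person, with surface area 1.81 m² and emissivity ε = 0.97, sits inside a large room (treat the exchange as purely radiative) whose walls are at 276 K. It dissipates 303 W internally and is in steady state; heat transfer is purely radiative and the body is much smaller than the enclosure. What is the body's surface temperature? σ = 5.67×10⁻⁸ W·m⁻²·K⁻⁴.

T ≈ 307 K

For a small grey body in a large enclosure, net radiated power = εσA(T⁴ − T_w⁴).
Steady state: P = εσA(T⁴ − T_w⁴) with A = 1.81 m².
T⁴ = P/(εσA) + T_w⁴ = 303/(0.97·5.67×10⁻⁸·1.810) + (276)⁴
    = 3.044×10⁹ + 5.803×10⁹ = 8.847×10⁹ K⁴.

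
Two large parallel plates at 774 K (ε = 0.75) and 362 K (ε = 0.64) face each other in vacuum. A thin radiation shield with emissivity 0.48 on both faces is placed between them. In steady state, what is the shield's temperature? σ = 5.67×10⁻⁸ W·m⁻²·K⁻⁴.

In steady state the net flux on the hot side equals that on the cold side.
σ(T₁⁴−T_s⁴)/D₁ = σ(T_s⁴−T₂⁴)/D₂, with D₁ = 1/ε₁+1/ε_s−1 = 2.417, D₂ = 1/ε_s+1/ε₂−1 = 2.646.
Solve for T_s⁴: T_s⁴ = (D₂·T₁⁴ + D₁·T₂⁴)/(D₁+D₂) = 1.958×10¹¹ K⁴.

T_s ≈ 665 K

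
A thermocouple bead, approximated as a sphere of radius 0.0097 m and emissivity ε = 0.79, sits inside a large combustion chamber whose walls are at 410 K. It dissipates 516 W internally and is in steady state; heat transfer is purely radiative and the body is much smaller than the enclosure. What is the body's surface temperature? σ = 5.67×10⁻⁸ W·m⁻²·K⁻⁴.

T ≈ 1770 K

For a small grey body in a large enclosure, net radiated power = εσA(T⁴ − T_w⁴).
Steady state: P = εσA(T⁴ − T_w⁴) with A = 4πr² = 0.001182 m².
T⁴ = P/(εσA) + T_w⁴ = 516/(0.79·5.67×10⁻⁸·0.001182) + (410)⁴
    = 9.743×10¹² + 2.826×10¹⁰ = 9.771×10¹² K⁴.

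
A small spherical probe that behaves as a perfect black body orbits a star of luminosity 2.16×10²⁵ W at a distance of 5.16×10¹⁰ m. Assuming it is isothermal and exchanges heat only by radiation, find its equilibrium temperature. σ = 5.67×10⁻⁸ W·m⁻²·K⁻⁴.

T ≈ 231 K

First find the stellar flux at distance d: S = L/(4πd²) = 2.16×10²⁵/(4π·(5.16×10¹⁰)²) = 645.6 W/m².
For an isothermal sphere, absorbed (1−a)S·πr² = emitted σ·4πr²·T⁴, so T⁴ = (1−a)S/(4σ).
T⁴ = 1.00·645.6/(4·5.67×10⁻⁸) = 2.846×10⁹ K⁴.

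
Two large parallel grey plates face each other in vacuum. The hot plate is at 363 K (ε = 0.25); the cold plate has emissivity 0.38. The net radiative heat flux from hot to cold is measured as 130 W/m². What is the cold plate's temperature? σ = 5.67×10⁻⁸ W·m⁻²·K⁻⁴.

q = σ(T₁⁴ − T₂⁴)/(1/ε₁ + 1/ε₂ − 1); denominator = 5.632.
T₂⁴ = T₁⁴ − q·(1/ε₁+1/ε₂−1)/σ = 1.736×10¹⁰ − 130·5.632/5.67×10⁻⁸
    = 4.451×10⁹ K⁴.

T₂ ≈ 258 K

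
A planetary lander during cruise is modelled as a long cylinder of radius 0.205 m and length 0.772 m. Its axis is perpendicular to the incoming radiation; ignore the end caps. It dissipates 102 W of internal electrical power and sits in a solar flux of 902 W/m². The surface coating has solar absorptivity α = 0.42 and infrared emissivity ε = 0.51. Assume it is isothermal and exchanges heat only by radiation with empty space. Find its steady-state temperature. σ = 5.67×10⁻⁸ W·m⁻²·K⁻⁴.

T ≈ 296 K

At steady state, absorbed solar power + internal power = radiated power.
Absorbed: α·S·A_cross = 0.42·902·0.3165 = 119.9 W (cross-section 2rL).
Total input = 119.9 + 102 = 221.9 W.
Radiated: εσ·A_surf·T⁴ with A_surf = 2πrL = 0.9944 m².
T⁴ = 221.9/(0.51·5.67×10⁻⁸·0.9944) = 7.717×10⁹ K⁴.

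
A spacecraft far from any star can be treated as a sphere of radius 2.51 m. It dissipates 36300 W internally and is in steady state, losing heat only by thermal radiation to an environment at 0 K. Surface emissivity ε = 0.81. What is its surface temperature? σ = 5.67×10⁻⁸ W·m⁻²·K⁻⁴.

Steady state: internal power = radiated power, P = εσA T⁴.
Radiating area A = 4πr² = 79.17 m².
T⁴ = P/(εσA) = 36300/(0.81·5.67×10⁻⁸·79.17) = 9.983×10⁹ K⁴.
T = (9.983×10⁹)^(1/4).

T ≈ 316 K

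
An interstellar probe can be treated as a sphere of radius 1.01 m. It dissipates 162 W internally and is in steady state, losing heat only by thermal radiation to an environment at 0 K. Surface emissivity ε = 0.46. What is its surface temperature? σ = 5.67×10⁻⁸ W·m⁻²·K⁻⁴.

T ≈ 148 K

Steady state: internal power = radiated power, P = εσA T⁴.
Radiating area A = 4πr² = 12.82 m².
T⁴ = P/(εσA) = 162/(0.46·5.67×10⁻⁸·12.82) = 4.845×10⁸ K⁴.
T = (4.845×10⁸)^(1/4).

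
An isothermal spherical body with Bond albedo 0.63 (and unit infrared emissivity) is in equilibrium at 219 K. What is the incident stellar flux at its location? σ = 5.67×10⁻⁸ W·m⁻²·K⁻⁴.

S ≈ 1410 W/m²

(1−a)S·πr² = σ·4πr²·T⁴ ⇒ S = 4σT⁴/(1−a).
S = 4·5.67×10⁻⁸·2.300×10⁹/0.370.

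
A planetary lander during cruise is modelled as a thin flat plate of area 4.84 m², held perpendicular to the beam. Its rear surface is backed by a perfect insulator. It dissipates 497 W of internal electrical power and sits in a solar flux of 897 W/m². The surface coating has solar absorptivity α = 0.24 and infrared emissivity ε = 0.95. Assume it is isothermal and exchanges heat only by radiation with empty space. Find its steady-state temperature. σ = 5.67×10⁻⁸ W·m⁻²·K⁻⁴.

T ≈ 277 K

At steady state, absorbed solar power + internal power = radiated power.
Absorbed: α·S·A_cross = 0.24·897·4.840 = 1042 W (cross-section A).
Total input = 1042 + 497 = 1539 W.
Radiated: εσ·A_surf·T⁴ with A_surf = A = 4.840 m².
T⁴ = 1539/(0.95·5.67×10⁻⁸·4.840) = 5.903×10⁹ K⁴.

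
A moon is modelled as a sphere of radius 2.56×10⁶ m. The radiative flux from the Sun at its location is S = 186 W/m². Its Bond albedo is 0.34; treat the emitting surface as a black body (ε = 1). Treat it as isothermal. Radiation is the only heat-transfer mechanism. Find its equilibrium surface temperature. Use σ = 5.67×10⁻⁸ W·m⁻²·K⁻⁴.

At equilibrium, absorbed power = emitted power.
Absorbing cross-section = πr² = 2.059×10¹³ m²; emitting surface = 4πr² = 8.235×10¹³ m² (ratio 4).
(1−a)S·A_cross = εσ·A_surf·T⁴  ⇒  T⁴ = (1−a)S/(4σ).
T⁴ = 0.660·186/(4·5.67×10⁻⁸) = 5.413×10⁸ K⁴.
T = (5.413×10⁸)^(1/4).

T ≈ 153 K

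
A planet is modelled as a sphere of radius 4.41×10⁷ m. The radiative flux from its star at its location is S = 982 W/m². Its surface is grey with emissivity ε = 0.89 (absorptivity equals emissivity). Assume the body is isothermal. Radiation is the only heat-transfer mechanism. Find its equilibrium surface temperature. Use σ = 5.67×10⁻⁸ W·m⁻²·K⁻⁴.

T ≈ 257 K

At equilibrium, absorbed power = emitted power.
Absorbing cross-section = πr² = 6.110×10¹⁵ m²; emitting surface = 4πr² = 2.444×10¹⁶ m² (ratio 4).
εS·A_cross = εσ·A_surf·T⁴  ⇒  T⁴ = S/(4σ)   (ε cancels).
T⁴ = 982/(4·5.67×10⁻⁸) = 4.330×10⁹ K⁴.
T = (4.330×10⁹)^(1/4).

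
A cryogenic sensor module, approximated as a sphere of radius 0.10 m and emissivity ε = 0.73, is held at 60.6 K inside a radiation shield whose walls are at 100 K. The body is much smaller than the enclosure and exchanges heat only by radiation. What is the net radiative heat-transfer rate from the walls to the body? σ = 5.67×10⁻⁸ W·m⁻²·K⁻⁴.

P_net ≈ 0.450 W

For a small grey body in a large enclosure: P_net = εσA(T_body⁴ − T_wall⁴).
A = 4πr² = 0.1257 m²; T_body⁴ − T_wall⁴ = 1.349×10⁷ − 1.000×10⁸ = -8.651×10⁷ K⁴.
|P_net| = 0.73·5.67×10⁻⁸·0.1257·8.651×10⁷.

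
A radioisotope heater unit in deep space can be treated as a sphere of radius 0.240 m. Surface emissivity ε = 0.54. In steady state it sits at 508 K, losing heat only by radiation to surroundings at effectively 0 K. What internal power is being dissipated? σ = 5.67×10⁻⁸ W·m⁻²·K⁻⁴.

P ≈ 1480 W

Steady state: P = εσA T⁴.
A = 4πr² = 0.7238 m²; T⁴ = (508)⁴ = 6.660×10¹⁰ K⁴.
P = 0.54 × 5.67×10⁻⁸ × 0.7238 × 6.660×10¹⁰.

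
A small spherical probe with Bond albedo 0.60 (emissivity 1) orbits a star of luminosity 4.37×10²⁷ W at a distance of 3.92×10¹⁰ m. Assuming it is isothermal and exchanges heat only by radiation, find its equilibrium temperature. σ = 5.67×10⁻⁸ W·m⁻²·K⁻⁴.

First find the stellar flux at distance d: S = L/(4πd²) = 4.37×10²⁷/(4π·(3.92×10¹⁰)²) = 2.263×10⁵ W/m².
For an isothermal sphere, absorbed (1−a)S·πr² = emitted σ·4πr²·T⁴, so T⁴ = (1−a)S/(4σ).
T⁴ = 0.400·2.263×10⁵/(4·5.67×10⁻⁸) = 3.991×10¹¹ K⁴.

T ≈ 795 K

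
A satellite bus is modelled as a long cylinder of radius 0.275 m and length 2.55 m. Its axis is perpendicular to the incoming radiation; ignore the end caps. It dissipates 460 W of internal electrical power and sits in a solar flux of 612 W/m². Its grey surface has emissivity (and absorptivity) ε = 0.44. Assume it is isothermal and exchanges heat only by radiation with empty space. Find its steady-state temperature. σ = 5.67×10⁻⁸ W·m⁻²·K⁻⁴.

At steady state, absorbed solar power + internal power = radiated power.
Absorbed: α·S·A_cross = 0.44·612·1.403 = 377.7 W (cross-section 2rL).
Total input = 377.7 + 460 = 837.7 W.
Radiated: εσ·A_surf·T⁴ with A_surf = 2πrL = 4.406 m².
T⁴ = 837.7/(0.44·5.67×10⁻⁸·4.406) = 7.620×10⁹ K⁴.

T ≈ 295 K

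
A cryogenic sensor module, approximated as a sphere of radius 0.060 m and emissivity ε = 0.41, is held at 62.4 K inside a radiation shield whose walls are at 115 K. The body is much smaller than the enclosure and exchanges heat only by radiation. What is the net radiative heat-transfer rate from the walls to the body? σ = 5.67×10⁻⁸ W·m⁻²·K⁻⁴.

P_net ≈ 0.168 W

For a small grey body in a large enclosure: P_net = εσA(T_body⁴ − T_wall⁴).
A = 4πr² = 0.04524 m²; T_body⁴ − T_wall⁴ = 1.516×10⁷ − 1.749×10⁸ = -1.597×10⁸ K⁴.
|P_net| = 0.41·5.67×10⁻⁸·0.04524·1.597×10⁸.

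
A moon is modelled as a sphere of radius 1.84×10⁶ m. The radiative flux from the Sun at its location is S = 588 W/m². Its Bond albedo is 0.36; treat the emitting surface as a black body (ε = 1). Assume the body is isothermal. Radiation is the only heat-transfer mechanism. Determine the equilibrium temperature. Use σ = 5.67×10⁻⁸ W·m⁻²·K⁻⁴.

T ≈ 202 K

At equilibrium, absorbed power = emitted power.
Absorbing cross-section = πr² = 1.064×10¹³ m²; emitting surface = 4πr² = 4.254×10¹³ m² (ratio 4).
(1−a)S·A_cross = εσ·A_surf·T⁴  ⇒  T⁴ = (1−a)S/(4σ).
T⁴ = 0.640·588/(4·5.67×10⁻⁸) = 1.659×10⁹ K⁴.
T = (1.659×10⁹)^(1/4).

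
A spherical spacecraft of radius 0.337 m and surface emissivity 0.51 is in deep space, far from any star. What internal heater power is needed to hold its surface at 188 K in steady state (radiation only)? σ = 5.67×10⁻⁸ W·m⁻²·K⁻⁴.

P = εσ·4πr²·T⁴.
4πr² = 1.427 m²; T⁴ = 1.249×10⁹ K⁴.
P = 0.51·5.67×10⁻⁸·1.427·1.249×10⁹.

P ≈ 51.6 W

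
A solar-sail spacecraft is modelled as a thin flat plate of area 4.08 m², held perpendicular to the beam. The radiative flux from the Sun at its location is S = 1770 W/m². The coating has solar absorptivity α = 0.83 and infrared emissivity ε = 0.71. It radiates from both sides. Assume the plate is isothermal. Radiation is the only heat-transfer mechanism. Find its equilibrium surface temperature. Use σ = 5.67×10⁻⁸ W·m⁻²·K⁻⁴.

At equilibrium, absorbed power = emitted power.
Absorbing cross-section = A = 4.080 m²; emitting surface = 2A = 8.160 m² (ratio 2).
αS·A_cross = εσ·A_surf·T⁴  ⇒  T⁴ = αS/(ε·2σ).
T⁴ = 0.830·1770/(0.71·2·5.67×10⁻⁸) = 1.825×10¹⁰ K⁴.
T = (1.825×10¹⁰)^(1/4).

T ≈ 368 K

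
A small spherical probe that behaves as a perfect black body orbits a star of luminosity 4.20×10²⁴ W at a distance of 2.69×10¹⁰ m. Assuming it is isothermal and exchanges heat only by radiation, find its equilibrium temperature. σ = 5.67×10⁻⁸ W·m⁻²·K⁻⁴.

T ≈ 212 K

First find the stellar flux at distance d: S = L/(4πd²) = 4.20×10²⁴/(4π·(2.69×10¹⁰)²) = 461.9 W/m².
For an isothermal sphere, absorbed (1−a)S·πr² = emitted σ·4πr²·T⁴, so T⁴ = (1−a)S/(4σ).
T⁴ = 1.00·461.9/(4·5.67×10⁻⁸) = 2.037×10⁹ K⁴.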